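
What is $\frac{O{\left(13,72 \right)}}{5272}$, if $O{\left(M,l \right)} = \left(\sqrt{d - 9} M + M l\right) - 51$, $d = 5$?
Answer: $\frac{885}{5272} + \frac{13 i}{2636} \approx 0.16787 + 0.0049317 i$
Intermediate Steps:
$O{\left(M,l \right)} = -51 + M l + 2 i M$ ($O{\left(M,l \right)} = \left(\sqrt{5 - 9} M + M l\right) - 51 = \left(\sqrt{-4} M + M l\right) - 51 = \left(2 i M + M l\right) - 51 = \left(M l + 2 i M\right) - 51 = -51 + M l + 2 i M$)
$\frac{O{\left(13,72 \right)}}{5272} = \frac{-51 + 13 \cdot 72 + 2 i 13}{5272} = \left(-51 + 936 + 26 i\right) \frac{1}{5272} = \left(885 + 26 i\right) \frac{1}{5272} = \frac{885}{5272} + \frac{13 i}{2636}$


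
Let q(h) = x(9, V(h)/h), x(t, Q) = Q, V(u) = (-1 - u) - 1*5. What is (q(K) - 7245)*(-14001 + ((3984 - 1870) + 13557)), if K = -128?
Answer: -387223735/32 ≈ -1.2101e+7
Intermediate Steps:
V(u) = -6 - u (V(u) = (-1 - u) - 5 = -6 - u)
q(h) = (-6 - h)/h
(q(K) - 7245)*(-14001 + ((3984 - 1870) + 13557)) = ((-6 - 1*(-128))/(-128) - 7245)*(-14001 + ((3984 - 1870) + 13557)) = (-(-6 + 128)/128 - 7245)*(-14001 + (2114 + 13557)) = (-1/128*122 - 7245)*(-14001 + 15671) = (-61/64 - 7245)*1670 = -463741/64*1670 = -387223735/32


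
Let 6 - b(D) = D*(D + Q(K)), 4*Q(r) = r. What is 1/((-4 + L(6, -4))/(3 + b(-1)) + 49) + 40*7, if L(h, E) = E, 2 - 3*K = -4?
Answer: 228777/817 ≈ 280.02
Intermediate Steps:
K = 2 (K = ⅔ - ⅓*(-4) = ⅔ + 4/3 = 2)
Q(r) = r/4
b(D) = 6 - D*(½ + D) (b(D) = 6 - D*(D + (¼)*2) = 6 - D*(D + ½) = 6 - D*(½ + D))
1/((-4 + L(6, -4))/(3 + b(-1)) + 49) + 40*7 = 1/((-4 - 4)/(3 + (6 - 1*(-1)² - ½*(-1))) + 49) + 40*7 = 1/(-8/(3 + (6 - 1*1 + ½)) + 49) + 280 = 1/(-8/(3 + (6 - 1 + ½)) + 49) + 280 = 1/(-8/(3 + 11/2) + 49) + 280 = 1/(-8/17/2 + 49) + 280 = 1/(-8*2/17 + 49) + 280 = 1/(-16/17 + 49) + 280 = 1/(817/17) + 280 = 17/817 + 280 = 228777/817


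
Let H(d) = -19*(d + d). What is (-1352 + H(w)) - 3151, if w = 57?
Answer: -6669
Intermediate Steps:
H(d) = -38*d
(-1352 + H(w)) - 3151 = (-1352 - 38*57) - 3151 = (-1352 - 2166) - 3151 = -3518 - 3151 = -6669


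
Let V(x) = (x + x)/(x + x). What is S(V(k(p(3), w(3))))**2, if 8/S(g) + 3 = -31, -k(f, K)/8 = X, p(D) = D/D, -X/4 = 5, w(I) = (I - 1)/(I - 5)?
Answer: 16/289 ≈ 0.055363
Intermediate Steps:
w(I) = (-1 + I)/(-5 + I)
X = -20 (X = -4*5 = -20)
p(D) = 1
k(f, K) = 160 (k(f, K) = -8*(-20) = 160)
V(x) = 1 (V(x) = (2*x)/((2*x)) = (2*x)*(1/(2*x)) = 1)
S(g) = -4/17 (S(g) = 8/(-3 - 31) = 8/(-34) = 8*(-1/34) = -4/17)
S(V(k(p(3), w(3))))**2 = (-4/17)**2 = 16/289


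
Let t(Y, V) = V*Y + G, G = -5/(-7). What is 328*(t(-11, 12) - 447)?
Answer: -1327744/7 ≈ -1.8968e+5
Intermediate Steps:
G = 5/7 (G = -5*(-⅐) = 5/7 ≈ 0.71429)
t(Y, V) = 5/7 + V*Y (t(Y, V) = V*Y + 5/7 = 5/7 + V*Y)
328*(t(-11, 12) - 447) = 328*((5/7 + 12*(-11)) - 447) = 328*((5/7 - 132) - 447) = 328*(-919/7 - 447) = 328*(-4048/7) = -1327744/7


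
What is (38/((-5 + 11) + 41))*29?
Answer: 1102/47 ≈ 23.447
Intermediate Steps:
(38/((-5 + 11) + 41))*29 = (38/(6 + 41))*29 = (38/47)*29 = 1102/47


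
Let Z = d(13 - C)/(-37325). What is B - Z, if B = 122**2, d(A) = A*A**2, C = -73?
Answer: 556181356/37325 ≈ 14901.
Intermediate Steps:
d(A) = A**3
Z = -636056/37325 (Z = (13 - 1*(-73))**3/(-37325) = (13 + 73)**3*(-1/37325) = 86**3*(-1/37325) = 636056*(-1/37325) = -636056/37325 ≈ -17.041)
B = 14884
B - Z = 14884 - 1*(-636056/37325) = 14884 + 636056/37325 = 556181356/37325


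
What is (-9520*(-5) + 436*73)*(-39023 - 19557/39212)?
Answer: -30384971571081/9803 ≈ -3.0996e+9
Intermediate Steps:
(-9520*(-5) + 436*73)*(-39023 - 19557/39212) = (47600 + 31828)*(-39023 - 19557*1/39212) = 79428*(-39023 - 19557/39212) = 79428*(-1530189433/39212) = -30384971571081/9803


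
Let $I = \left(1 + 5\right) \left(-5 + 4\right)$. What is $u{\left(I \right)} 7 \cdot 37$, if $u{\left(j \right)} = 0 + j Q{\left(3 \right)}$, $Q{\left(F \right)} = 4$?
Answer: $-6216$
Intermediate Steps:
$I = -6$ ($I = 6 \left(-1\right) = -6$)
$u{\left(j \right)} = 4 j$ ($u{\left(j \right)} = 0 + j 4 = 0 + 4 j = 4 j$)
$u{\left(I \right)} 7 \cdot 37 = 4 \left(-6\right) 7 \cdot 37 = \left(-24\right) 7 \cdot 37 = \left(-168\right) 37 = -6216$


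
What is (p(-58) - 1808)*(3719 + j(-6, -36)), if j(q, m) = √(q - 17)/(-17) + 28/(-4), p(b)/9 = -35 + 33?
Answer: -6778112 + 1826*I*√23/17 ≈ -6.7781e+6 + 515.13*I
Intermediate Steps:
p(b) = -18 (p(b) = 9*(-35 + 33) = 9*(-2) = -18)
j(q, m) = -7 - √(-17 + q)/17 (j(q, m) = √(-17 + q)*(-1/17) + 28*(-¼) = -√(-17 + q)/17 - 7 = -7 - √(-17 + q)/17)
(p(-58) - 1808)*(3719 + j(-6, -36)) = (-18 - 1808)*(3719 + (-7 - √(-17 - 6)/17)) = -1826*(3719 + (-7 - I*√23/17)) = -1826*(3712 - I*√23/17) = -6778112 + 1826*I*√23/17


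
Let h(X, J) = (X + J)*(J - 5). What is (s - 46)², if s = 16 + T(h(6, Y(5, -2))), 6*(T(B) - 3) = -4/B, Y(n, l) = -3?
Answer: 942841/1296 ≈ 727.50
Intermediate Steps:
h(X, J) = (-5 + J)*(J + X) (h(X, J) = (J + X)*(-5 + J) = (-5 + J)*(J + X))
T(B) = 3 - 2/(3*B) (T(B) = 3 + (-4/B)/6 = 3 - 2/(3*B))
s = 685/36 (s = 16 + (3 - 2/(3*((-3)² - 5*(-3) - 5*6 - 3*6))) = 16 + (3 - 2/(3*(9 + 15 - 30 - 18))) = 16 + (3 - ⅔/(-24)) = 16 + (3 - ⅔*(-1/24)) = 16 + (3 + 1/36) = 16 + 109/36 = 685/36 ≈ 19.028)
(s - 46)² = (685/36 - 46)² = (-971/36)² = 942841/1296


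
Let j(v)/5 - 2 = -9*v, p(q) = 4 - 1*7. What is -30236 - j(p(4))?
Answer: -30381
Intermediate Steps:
p(q) = -3 (p(q) = 4 - 7 = -3)
j(v) = 10 - 45*v (j(v) = 10 + 5*(-9*v) = 10 - 45*v)
-30236 - j(p(4)) = -30236 - (10 - 45*(-3)) = -30236 - (10 + 135) = -30236 - 1*145 = -30236 - 145 = -30381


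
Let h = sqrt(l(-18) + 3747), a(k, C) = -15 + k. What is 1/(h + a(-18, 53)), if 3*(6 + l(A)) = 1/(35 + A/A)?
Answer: 3564/286417 + 6*sqrt(1212087)/286417 ≈ 0.035507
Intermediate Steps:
l(A) = -647/108 (l(A) = -6 + 1/(3*(35 + A/A)) = -6 + 1/(3*(35 + 1)) = -6 + (1/3)/36 = -6 + (1/3)*(1/36) = -6 + 1/108 = -647/108)
h = sqrt(1212087)/18 (h = sqrt(-647/108 + 3747) = sqrt(404029/108) = sqrt(1212087)/18 ≈ 61.164)
1/(h + a(-18, 53)) = 1/(sqrt(1212087)/18 + (-15 - 18)) = 1/(sqrt(1212087)/18 - 33) = 1/(-33 + sqrt(1212087)/18)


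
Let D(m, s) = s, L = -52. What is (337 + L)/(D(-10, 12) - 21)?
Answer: -95/3 ≈ -31.667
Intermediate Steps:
(337 + L)/(D(-10, 12) - 21) = (337 - 52)/(12 - 21) = 285/(-9) = 285*(-⅑) = -95/3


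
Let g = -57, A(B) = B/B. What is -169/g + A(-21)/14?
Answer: 2423/798 ≈ 3.0363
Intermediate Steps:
A(B) = 1
-169/g + A(-21)/14 = -169/(-57) + 1/14 = -169*(-1/57) + 1*(1/14) = 169/57 + 1/14 = 2423/798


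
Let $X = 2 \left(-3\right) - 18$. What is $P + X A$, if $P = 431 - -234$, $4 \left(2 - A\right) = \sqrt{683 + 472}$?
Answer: $617 + 6 \sqrt{1155} \approx 820.91$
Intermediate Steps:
$A = 2 - \frac{\sqrt{1155}}{4}$ ($A = 2 - \frac{\sqrt{683 + 472}}{4} = 2 - \frac{\sqrt{1155}}{4} \approx -6.4963$)
$P = 665$ ($P = 431 + 234 = 665$)
$X = -24$ ($X = -6 - 18 = -24$)
$P + X A = 665 - 24 \left(2 - \frac{\sqrt{1155}}{4}\right) = 665 - \left(48 - 6 \sqrt{1155}\right) = 617 + 6 \sqrt{1155}$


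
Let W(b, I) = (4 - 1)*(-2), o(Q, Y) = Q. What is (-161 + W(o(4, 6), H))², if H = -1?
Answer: 27889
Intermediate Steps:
W(b, I) = -6 (W(b, I) = 3*(-2) = -6)
(-161 + W(o(4, 6), H))² = (-161 - 6)² = (-167)² = 27889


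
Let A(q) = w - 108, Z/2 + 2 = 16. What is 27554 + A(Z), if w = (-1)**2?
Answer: 27447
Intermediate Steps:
w = 1
Z = 28 (Z = -4 + 2*16 = -4 + 32 = 28)
A(q) = -107 (A(q) = 1 - 108 = -107)
27554 + A(Z) = 27554 - 107 = 27447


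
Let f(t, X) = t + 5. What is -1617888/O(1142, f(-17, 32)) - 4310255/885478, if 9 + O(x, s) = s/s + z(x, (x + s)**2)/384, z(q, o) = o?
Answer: -138902637001079/281986667446 ≈ -492.59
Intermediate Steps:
f(t, X) = 5 + t
O(x, s) = -8 + (s + x)**2/384 (O(x, s) = -9 + (s/s + (x + s)**2/384) = -9 + (1 + (s + x)**2*(1/384)) = -9 + (1 + (s + x)**2/384) = -8 + (s + x)**2/384)
-1617888/O(1142, f(-17, 32)) - 4310255/885478 = -1617888/(-8 + ((5 - 17) + 1142)**2/384) - 4310255/885478 = -1617888/(-8 + (-12 + 1142)**2/384) - 4310255*1/885478 = -1617888/(-8 + (1/384)*1130**2) - 4310255/885478 = -1617888/(-8 + (1/384)*1276900) - 4310255/885478 = -1617888/(-8 + 319225/96) - 4310255/885478 = -1617888/318457/96 - 4310255/885478 = -1617888*96/318457 - 4310255/885478 = -155317248/318457 - 4310255/885478 = -138902637001079/281986667446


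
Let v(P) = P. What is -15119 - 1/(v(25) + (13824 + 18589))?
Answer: -490430123/32438 ≈ -15119.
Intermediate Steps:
-15119 - 1/(v(25) + (13824 + 18589)) = -15119 - 1/(25 + (13824 + 18589)) = -15119 - 1/(25 + 32413) = -15119 - 1/32438 = -490430123/32438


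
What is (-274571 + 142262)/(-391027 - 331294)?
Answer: 132309/722321 ≈ 0.18317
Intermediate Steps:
(-274571 + 142262)/(-391027 - 331294) = -132309/(-722321) = -132309*(-1/722321) = 132309/722321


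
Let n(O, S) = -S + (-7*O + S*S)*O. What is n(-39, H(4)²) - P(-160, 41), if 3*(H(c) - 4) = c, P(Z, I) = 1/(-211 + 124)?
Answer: -33065936/783 ≈ -42230.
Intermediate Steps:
P(Z, I) = -1/87 (P(Z, I) = 1/(-87) = -1/87)
H(c) = 4 + c/3
n(O, S) = -S + O*(S² - 7*O) (n(O, S) = -S + (-7*O + S²)*O = -S + (S² - 7*O)*O = -S + O*(S² - 7*O))
n(-39, H(4)²) - P(-160, 41) = (-(4 + (⅓)*4)² - 7*(-39)² - 39*(4 + (⅓)*4)⁴) - 1*(-1/87) = (-(4 + 4/3)² - 7*1521 - 39*(4 + 4/3)⁴) + 1/87 = (-(16/3)² - 10647 - 39*((16/3)²)²) + 1/87 = (-1*256/9 - 10647 - 39*(256/9)²) + 1/87 = (-256/9 - 10647 - 39*65536/81) + 1/87 = (-256/9 - 10647 - 851968/27) + 1/87 = -1140205/27 + 1/87 = -33065936/783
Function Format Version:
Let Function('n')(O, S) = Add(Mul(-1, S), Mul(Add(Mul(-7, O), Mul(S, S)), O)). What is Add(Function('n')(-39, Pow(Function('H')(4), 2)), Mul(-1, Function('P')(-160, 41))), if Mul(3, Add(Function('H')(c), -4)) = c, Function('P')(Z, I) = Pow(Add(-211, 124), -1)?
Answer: Rational(-33065936, 783) ≈ -42230.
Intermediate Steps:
Function('P')(Z, I) = Rational(-1, 87) (Function('P')(Z, I) = Pow(-87, -1) = Rational(-1, 87))
Function('H')(c) = Add(4, Mul(Rational(1, 3), c))
Function('n')(O, S) = Add(Mul(-1, S), Mul(O, Add(Pow(S, 2), Mul(-7, O)))) (Function('n')(O, S) = Add(Mul(-1, S), Mul(Add(Mul(-7, O), Pow(S, 2)), O)) = Add(Mul(-1, S), Mul(Add(Pow(S, 2), Mul(-7, O)), O)) = Add(Mul(-1, S), Mul(O, Add(Pow(S, 2), Mul(-7, O)))))
Add(Function('n')(-39, Pow(Function('H')(4), 2)), Mul(-1, Function('P')(-160, 41))) = Add(Add(Mul(-1, Pow(Add(4, Mul(Rational(1, 3), 4)), 2)), Mul(-7, Pow(-39, 2)), Mul(-39, Pow(Pow(Add(4, Mul(Rational(1, 3), 4)), 2), 2))), Mul(-1, Rational(-1, 87))) = Add(Add(Mul(-1, Pow(Add(4, Rational(4, 3)), 2)), Mul(-7, 1521), Mul(-39, Pow(Pow(Add(4, Rational(4, 3)), 2), 2))), Rational(1, 87)) = Add(Add(Mul(-1, Pow(Rational(16, 3), 2)), -10647, Mul(-39, Pow(Pow(Rational(16, 3), 2), 2))), Rational(1, 87)) = Add(Add(Mul(-1, Rational(256, 9)), -10647, Mul(-39, Pow(Rational(256, 9), 2))), Rational(1, 87)) = Add(Add(Rational(-256, 9), -10647, Mul(-39, Rational(65536, 81))), Rational(1, 87)) = Add(Add(Rational(-256, 9), -10647, Rational(-851968, 27)), Rational(1, 87)) = Add(Rational(-1140205, 27), Rational(1, 87)) = Rational(-33065936, 783)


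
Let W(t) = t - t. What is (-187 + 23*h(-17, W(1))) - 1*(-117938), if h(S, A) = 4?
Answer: 117843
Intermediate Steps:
W(t) = 0
(-187 + 23*h(-17, W(1))) - 1*(-117938) = (-187 + 23*4) - 1*(-117938) = (-187 + 92) + 117938 = -95 + 117938 = 117843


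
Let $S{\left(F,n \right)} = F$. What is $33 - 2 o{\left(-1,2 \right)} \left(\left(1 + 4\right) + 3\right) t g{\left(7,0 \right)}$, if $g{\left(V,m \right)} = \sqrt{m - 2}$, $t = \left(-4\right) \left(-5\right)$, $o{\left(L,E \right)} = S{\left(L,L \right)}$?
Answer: $10560 i \sqrt{2} \approx 14934.0 i$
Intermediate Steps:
$o{\left(L,E \right)} = L$
$t = 20$
$g{\left(V,m \right)} = \sqrt{-2 + m}$
$33 - 2 o{\left(-1,2 \right)} \left(\left(1 + 4\right) + 3\right) t g{\left(7,0 \right)} = 33 - 2 \left(- (\left(1 + 4\right) + 3)\right) 20 \sqrt{-2 + 0} = 33 - 2 \left(- (5 + 3)\right) 20 \sqrt{-2} = 33 - 2 \left(\left(-1\right) 8\right) 20 i \sqrt{2} = 33 \left(-2\right) \left(-8\right) 20 i \sqrt{2} = 33 \cdot 16 \cdot 20 i \sqrt{2} = 33 \cdot 320 i \sqrt{2} = 10560 i \sqrt{2}$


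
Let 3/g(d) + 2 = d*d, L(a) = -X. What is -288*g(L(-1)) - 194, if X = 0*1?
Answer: 238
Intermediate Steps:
X = 0
L(a) = 0 (L(a) = -1*0 = 0)
g(d) = 3/(-2 + d²) (g(d) = 3/(-2 + d*d) = 3/(-2 + d²))
-288*g(L(-1)) - 194 = -864/(-2 + 0²) - 194 = -864/(-2 + 0) - 194 = -864/(-2) - 194 = -864*(-1)/2 - 194 = -288*(-3/2) - 194 = 432 - 194 = 238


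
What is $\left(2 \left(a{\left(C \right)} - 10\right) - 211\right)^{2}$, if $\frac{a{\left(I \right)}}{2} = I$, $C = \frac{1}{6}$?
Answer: $\frac{477481}{9} \approx 53053.0$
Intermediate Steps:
$C = \frac{1}{6} \approx 0.16667$
$a{\left(I \right)} = 2 I$
$\left(2 \left(a{\left(C \right)} - 10\right) - 211\right)^{2} = \left(2 \left(2 \cdot \frac{1}{6} - 10\right) - 211\right)^{2} = \left(2 \left(\frac{1}{3} - 10\right) - 211\right)^{2} = \left(2 \left(- \frac{29}{3}\right) - 211\right)^{2} = \left(- \frac{58}{3} - 211\right)^{2} = \left(- \frac{691}{3}\right)^{2} = \frac{477481}{9}$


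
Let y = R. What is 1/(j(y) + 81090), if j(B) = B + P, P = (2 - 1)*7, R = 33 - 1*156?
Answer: 1/80974 ≈ 1.2350e-5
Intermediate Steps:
R = -123 (R = 33 - 156 = -123)
y = -123
P = 7 (P = 1*7 = 7)
j(B) = 7 + B (j(B) = B + 7 = 7 + B)
1/(j(y) + 81090) = 1/((7 - 123) + 81090) = 1/(-116 + 81090) = 1/80974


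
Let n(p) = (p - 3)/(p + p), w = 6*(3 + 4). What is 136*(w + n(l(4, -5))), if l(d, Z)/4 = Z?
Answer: 28951/5 ≈ 5790.2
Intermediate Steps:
l(d, Z) = 4*Z
w = 42 (w = 6*7 = 42)
n(p) = (-3 + p)/(2*p) (n(p) = (-3 + p)/((2*p)) = (-3 + p)*(1/(2*p)) = (-3 + p)/(2*p))
136*(w + n(l(4, -5))) = 136*(42 + (-3 + 4*(-5))/(2*((4*(-5))))) = 136*(42 + (½)*(-3 - 20)/(-20)) = 136*(42 + (½)*(-1/20)*(-23)) = 136*(42 + 23/40) = 136*(1703/40) = 28951/5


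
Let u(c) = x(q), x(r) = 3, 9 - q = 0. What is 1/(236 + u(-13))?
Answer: 1/239 ≈ 0.0041841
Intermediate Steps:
q = 9 (q = 9 - 1*0 = 9 + 0 = 9)
u(c) = 3
1/(236 + u(-13)) = 1/(236 + 3) = 1/239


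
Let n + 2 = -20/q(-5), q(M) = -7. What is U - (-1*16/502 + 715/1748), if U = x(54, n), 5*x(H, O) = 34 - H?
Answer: -1920473/438748 ≈ -4.3772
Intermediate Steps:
n = 6/7 (n = -2 - 20/(-7) = -2 - 20*(-⅐) = -2 + 20/7 = 6/7 ≈ 0.85714)
x(H, O) = 34/5 - H/5 (x(H, O) = (34 - H)/5 = 34/5 - H/5)
U = -4 (U = 34/5 - ⅕*54 = 34/5 - 54/5 = -4)
U - (-1*16/502 + 715/1748) = -4 - (-1*16/502 + 715/1748) = -4 - (-16*1/502 + 715*(1/1748)) = -4 - (-8/251 + 715/1748) = -4 - 1*165481/438748 = -4 - 165481/438748 = -1920473/438748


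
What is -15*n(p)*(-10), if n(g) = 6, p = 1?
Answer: 900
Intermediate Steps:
-15*n(p)*(-10) = -15*6*(-10) = -90*(-10) = 900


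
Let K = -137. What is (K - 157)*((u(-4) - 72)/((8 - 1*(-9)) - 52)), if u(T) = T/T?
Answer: -2982/5 ≈ -596.40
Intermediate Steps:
u(T) = 1
(K - 157)*((u(-4) - 72)/((8 - 1*(-9)) - 52)) = (-137 - 157)*((1 - 72)/((8 - 1*(-9)) - 52)) = -(-20874)/((8 + 9) - 52) = -(-20874)/(17 - 52) = -(-20874)/(-35) = -(-20874)*(-1)/35 = -294*71/35 = -2982/5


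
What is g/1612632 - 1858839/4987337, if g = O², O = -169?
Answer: -2855179922191/8042739240984 ≈ -0.35500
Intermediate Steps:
g = 28561 (g = (-169)² = 28561)
g/1612632 - 1858839/4987337 = 28561/1612632 - 1858839/4987337 = -2855179922191/8042739240984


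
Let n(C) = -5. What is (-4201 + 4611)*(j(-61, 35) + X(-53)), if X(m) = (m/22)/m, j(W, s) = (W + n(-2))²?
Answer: 19645765/11 ≈ 1.7860e+6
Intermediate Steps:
j(W, s) = (-5 + W)² (j(W, s) = (W - 5)² = (-5 + W)²)
X(m) = 1/22 (X(m) = (m*(1/22))/m = (m/22)/m = 1/22)
(-4201 + 4611)*(j(-61, 35) + X(-53)) = (-4201 + 4611)*((-5 - 61)² + 1/22) = 410*((-66)² + 1/22) = 410*(4356 + 1/22) = 410*(95833/22) = 19645765/11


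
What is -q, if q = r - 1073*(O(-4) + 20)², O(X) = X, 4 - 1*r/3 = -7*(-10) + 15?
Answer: 274931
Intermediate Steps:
r = -243 (r = 12 - 3*(-7*(-10) + 15) = 12 - 3*(70 + 15) = 12 - 3*85 = 12 - 255 = -243)
q = -274931 (q = -243 - 1073*(-4 + 20)² = -243 - 1073*16² = -243 - 1073*256 = -243 - 274688 = -274931)
-q = -1*(-274931) = 274931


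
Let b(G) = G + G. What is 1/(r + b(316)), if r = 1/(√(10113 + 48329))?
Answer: 36935344/23343137407 - √58442/23343137407 ≈ 0.0015823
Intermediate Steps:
b(G) = 2*G
r = √58442/58442 (r = 1/(√58442) = √58442/58442 ≈ 0.0041365)
1/(r + b(316)) = 1/(√58442/58442 + 2*316) = 1/(√58442/58442 + 632) = 1/(632 + √58442/58442)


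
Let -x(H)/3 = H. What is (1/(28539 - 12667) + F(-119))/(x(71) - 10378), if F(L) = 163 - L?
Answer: -639415/24014336 ≈ -0.026626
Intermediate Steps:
x(H) = -3*H
(1/(28539 - 12667) + F(-119))/(x(71) - 10378) = (1/(28539 - 12667) + (163 - 1*(-119)))/(-3*71 - 10378) = (1/15872 + (163 + 119))/(-213 - 10378) = (1/15872 + 282)/(-10591) = (4475905/15872)*(-1/10591) = -639415/24014336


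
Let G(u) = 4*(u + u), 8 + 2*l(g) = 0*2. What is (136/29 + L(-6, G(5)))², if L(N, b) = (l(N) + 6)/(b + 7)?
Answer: 41602500/1857769 ≈ 22.394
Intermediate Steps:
l(g) = -4 (l(g) = -4 + (0*2)/2 = -4 + (½)*0 = -4 + 0 = -4)
G(u) = 8*u (G(u) = 4*(2*u) = 8*u)
L(N, b) = 2/(7 + b) (L(N, b) = (-4 + 6)/(b + 7) = 2/(7 + b))
(136/29 + L(-6, G(5)))² = (136/29 + 2/(7 + 8*5))² = (136*(1/29) + 2/(7 + 40))² = (136/29 + 2/47)² = (6450/1363)² = 41602500/1857769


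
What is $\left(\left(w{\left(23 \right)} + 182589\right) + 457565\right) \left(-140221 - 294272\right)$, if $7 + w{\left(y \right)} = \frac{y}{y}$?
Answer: $-278139824964$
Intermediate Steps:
$w{\left(y \right)} = -6$ ($w{\left(y \right)} = -7 + \frac{y}{y} = -7 + 1 = -6$)
$\left(\left(w{\left(23 \right)} + 182589\right) + 457565\right) \left(-140221 - 294272\right) = \left(\left(-6 + 182589\right) + 457565\right) \left(-140221 - 294272\right) = \left(182583 + 457565\right) \left(-434493\right) = 640148 \left(-434493\right) = -278139824964$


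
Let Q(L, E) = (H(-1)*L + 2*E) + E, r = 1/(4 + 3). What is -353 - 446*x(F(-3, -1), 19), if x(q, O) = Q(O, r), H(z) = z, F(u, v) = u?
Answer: 55509/7 ≈ 7929.9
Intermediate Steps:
r = 1/7 ≈ 0.14286
Q(L, E) = -L + 3*E (Q(L, E) = (-L + 2*E) + E = -L + 3*E)
x(q, O) = 3/7 - O (x(q, O) = -O + 3*(1/7) = -O + 3/7 = 3/7 - O)
-353 - 446*x(F(-3, -1), 19) = -353 - 446*(3/7 - 1*19) = -353 - 446*(3/7 - 19) = -353 - 446*(-130/7) = -353 + 57980/7 = 55509/7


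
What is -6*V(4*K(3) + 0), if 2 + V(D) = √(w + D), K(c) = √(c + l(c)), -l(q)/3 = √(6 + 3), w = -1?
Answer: 12 - 6*√(-1 + 4*I*√6) ≈ -0.6206 - 13.974*I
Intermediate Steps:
l(q) = -9 (l(q) = -3*√(6 + 3) = -3*√9 = -3*3 = -9)
K(c) = √(-9 + c) (K(c) = √(c - 9) = √(-9 + c))
V(D) = -2 + √(-1 + D)
-6*V(4*K(3) + 0) = -6*(-2 + √(-1 + (4*√(-9 + 3) + 0))) = -6*(-2 + √(-1 + (4*√(-6) + 0))) = -6*(-2 + √(-1 + (4*(I*√6) + 0))) = -6*(-2 + √(-1 + (4*I*√6 + 0))) = -6*(-2 + √(-1 + 4*I*√6)) = 12 - 6*√(-1 + 4*I*√6)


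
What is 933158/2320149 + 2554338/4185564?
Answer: 1638706214579/1618522021506 ≈ 1.0125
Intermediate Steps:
933158/2320149 + 2554338/4185564 = 933158*(1/2320149) + 2554338*(1/4185564) = 933158/2320149 + 425723/697594 = 1638706214579/1618522021506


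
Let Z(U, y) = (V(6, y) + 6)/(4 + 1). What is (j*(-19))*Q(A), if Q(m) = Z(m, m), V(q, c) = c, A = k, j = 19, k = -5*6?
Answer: 8664/5 ≈ 1732.8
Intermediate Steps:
k = -30
A = -30
Z(U, y) = 6/5 + y/5 (Z(U, y) = (y + 6)/(4 + 1) = (6 + y)/5 = (6 + y)*(⅕) = 6/5 + y/5)
Q(m) = 6/5 + m/5
(j*(-19))*Q(A) = (19*(-19))*(6/5 + (⅕)*(-30)) = -361*(6/5 - 6) = -361*(-24/5) = 8664/5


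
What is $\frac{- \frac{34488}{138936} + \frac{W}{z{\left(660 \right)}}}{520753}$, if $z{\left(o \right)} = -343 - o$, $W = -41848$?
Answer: $\frac{240816761}{3023683034351} \approx 7.9644 \cdot 10^{-5}$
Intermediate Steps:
$\frac{- \frac{34488}{138936} + \frac{W}{z{\left(660 \right)}}}{520753} = \frac{- \frac{34488}{138936} - \frac{41848}{-343 - 660}}{520753} = \left(\left(-34488\right) \frac{1}{138936} - \frac{41848}{-343 - 660}\right) \frac{1}{520753} = \left(- \frac{1437}{5789} - \frac{41848}{-1003}\right) \frac{1}{520753} = \left(- \frac{1437}{5789} - - \frac{41848}{1003}\right) \frac{1}{520753} = \left(- \frac{1437}{5789} + \frac{41848}{1003}\right) \frac{1}{520753} = \frac{240816761}{5806367} \cdot \frac{1}{520753} = \frac{240816761}{3023683034351}$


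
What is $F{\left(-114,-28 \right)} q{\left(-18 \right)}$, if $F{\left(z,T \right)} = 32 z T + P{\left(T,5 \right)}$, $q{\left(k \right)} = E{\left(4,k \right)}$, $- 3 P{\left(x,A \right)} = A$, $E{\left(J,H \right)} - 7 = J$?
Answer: $\frac{3370697}{3} \approx 1.1236 \cdot 10^{6}$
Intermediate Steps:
$E{\left(J,H \right)} = 7 + J$
$P{\left(x,A \right)} = - \frac{A}{3}$
$q{\left(k \right)} = 11$ ($q{\left(k \right)} = 7 + 4 = 11$)
$F{\left(z,T \right)} = - \frac{5}{3} + 32 T z$ ($F{\left(z,T \right)} = 32 z T - \frac{5}{3} = 32 T z - \frac{5}{3} = - \frac{5}{3} + 32 T z$)
$F{\left(-114,-28 \right)} q{\left(-18 \right)} = \left(- \frac{5}{3} + 32 \left(-28\right) \left(-114\right)\right) 11 = \left(- \frac{5}{3} + 102144\right) 11 = \frac{306427}{3} \cdot 11 = \frac{3370697}{3}$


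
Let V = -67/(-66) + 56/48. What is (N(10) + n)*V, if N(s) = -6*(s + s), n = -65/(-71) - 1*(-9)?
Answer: -187584/781 ≈ -240.18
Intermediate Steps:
V = 24/11 (V = -67*(-1/66) + 56*(1/48) = 67/66 + 7/6 = 24/11 ≈ 2.1818)
n = 704/71 (n = -65*(-1/71) + 9 = 65/71 + 9 = 704/71 ≈ 9.9155)
N(s) = -12*s
(N(10) + n)*V = (-12*10 + 704/71)*(24/11) = (-120 + 704/71)*(24/11) = -7816/71*24/11 = -187584/781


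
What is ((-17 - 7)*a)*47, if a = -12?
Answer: 13536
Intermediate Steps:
((-17 - 7)*a)*47 = ((-17 - 7)*(-12))*47 = -24*(-12)*47 = 288*47 = 13536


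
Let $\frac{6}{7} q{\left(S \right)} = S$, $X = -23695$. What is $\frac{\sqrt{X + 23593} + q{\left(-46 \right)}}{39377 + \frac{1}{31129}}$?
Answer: $- \frac{5011769}{3677299902} + \frac{31129 i \sqrt{102}}{1225766634} \approx -0.0013629 + 0.00025648 i$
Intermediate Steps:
$q{\left(S \right)} = \frac{7 S}{6}$
$\frac{\sqrt{X + 23593} + q{\left(-46 \right)}}{39377 + \frac{1}{31129}} = \frac{\sqrt{-23695 + 23593} + \frac{7}{6} \left(-46\right)}{39377 + \frac{1}{31129}} = \frac{\sqrt{-102} - \frac{161}{3}}{39377 + \frac{1}{31129}} = \frac{i \sqrt{102} - \frac{161}{3}}{\frac{1225766634}{31129}} = \left(- \frac{161}{3} + i \sqrt{102}\right) \frac{31129}{1225766634} = - \frac{5011769}{3677299902} + \frac{31129 i \sqrt{102}}{1225766634}$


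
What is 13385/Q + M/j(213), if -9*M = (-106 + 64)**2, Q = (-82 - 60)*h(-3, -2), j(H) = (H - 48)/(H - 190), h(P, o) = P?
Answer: 32013/7810 ≈ 4.0990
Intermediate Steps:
j(H) = (-48 + H)/(-190 + H)
Q = 426 (Q = (-82 - 60)*(-3) = -142*(-3) = 426)
M = -196 (M = -(-106 + 64)**2/9 = -1/9*(-42)**2 = -1/9*1764 = -196)
13385/Q + M/j(213) = 13385/426 - 196*(-190 + 213)/(-48 + 213) = 13385*(1/426) - 196/(165/23) = 13385/426 - 196/((1/23)*165) = 13385/426 - 196/165/23 = 13385/426 - 196*23/165 = 13385/426 - 4508/165 = 32013/7810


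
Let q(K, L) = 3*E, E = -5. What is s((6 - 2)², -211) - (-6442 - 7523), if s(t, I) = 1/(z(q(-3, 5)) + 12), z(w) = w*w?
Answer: 3309706/237 ≈ 13965.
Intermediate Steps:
q(K, L) = -15 (q(K, L) = 3*(-5) = -15)
z(w) = w²
s(t, I) = 1/237 (s(t, I) = 1/((-15)² + 12) = 1/(225 + 12) = 1/237)
s((6 - 2)², -211) - (-6442 - 7523) = 1/237 - (-6442 - 7523) = 1/237 - 1*(-13965) = 1/237 + 13965 = 3309706/237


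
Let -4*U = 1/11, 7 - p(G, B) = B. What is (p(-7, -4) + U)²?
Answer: 233289/1936 ≈ 120.50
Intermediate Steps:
p(G, B) = 7 - B
U = -1/44 (U = -¼/11 = -¼*1/11 = -1/44 ≈ -0.022727)
(p(-7, -4) + U)² = ((7 - 1*(-4)) - 1/44)² = ((7 + 4) - 1/44)² = (11 - 1/44)² = (483/44)² = 233289/1936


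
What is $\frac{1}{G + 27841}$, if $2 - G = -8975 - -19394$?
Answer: $\frac{1}{17424} \approx 5.7392 \cdot 10^{-5}$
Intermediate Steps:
$G = -10417$ ($G = 2 - \left(-8975 - -19394\right) = 2 - \left(-8975 + 19394\right) = 2 - 10419 = -10417$)
$\frac{1}{G + 27841} = \frac{1}{-10417 + 27841} = \frac{1}{17424}$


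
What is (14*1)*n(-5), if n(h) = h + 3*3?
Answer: 56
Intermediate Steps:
n(h) = 9 + h (n(h) = h + 9 = 9 + h)
(14*1)*n(-5) = (14*1)*(9 - 5) = 14*4 = 56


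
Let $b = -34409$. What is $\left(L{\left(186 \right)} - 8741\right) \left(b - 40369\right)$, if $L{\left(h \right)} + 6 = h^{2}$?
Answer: $-1932936522$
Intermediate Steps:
$L{\left(h \right)} = -6 + h^{2}$
$\left(L{\left(186 \right)} - 8741\right) \left(b - 40369\right) = \left(\left(-6 + 186^{2}\right) - 8741\right) \left(-34409 - 40369\right) = \left(\left(-6 + 34596\right) - 8741\right) \left(-74778\right) = \left(34590 - 8741\right) \left(-74778\right) = 25849 \left(-74778\right) = -1932936522$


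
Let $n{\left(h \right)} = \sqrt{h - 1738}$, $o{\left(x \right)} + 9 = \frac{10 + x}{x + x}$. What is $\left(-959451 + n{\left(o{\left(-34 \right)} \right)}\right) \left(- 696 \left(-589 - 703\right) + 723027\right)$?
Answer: $-1556478019809 + 95427 i \sqrt{504781} \approx -1.5565 \cdot 10^{12} + 6.7799 \cdot 10^{7} i$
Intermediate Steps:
$o{\left(x \right)} = -9 + \frac{10 + x}{2 x}$ ($o{\left(x \right)} = -9 + \frac{10 + x}{x + x} = -9 + \frac{10 + x}{2 x}$)
$n{\left(h \right)} = \sqrt{-1738 + h}$
$\left(-959451 + n{\left(o{\left(-34 \right)} \right)}\right) \left(- 696 \left(-589 - 703\right) + 723027\right) = \left(-959451 + \sqrt{-1738 - \left(\frac{17}{2} - \frac{5}{-34}\right)}\right) \left(- 696 \left(-589 - 703\right) + 723027\right) = \left(-959451 + \sqrt{-1738 + \left(- \frac{17}{2} + 5 \left(- \frac{1}{34}\right)\right)}\right) \left(\left(-696\right) \left(-1292\right) + 723027\right) = \left(-959451 + \sqrt{-1738 - \frac{147}{17}}\right) \left(899232 + 723027\right) = \left(-959451 + \sqrt{-1738 - \frac{147}{17}}\right) 1622259 = \left(-959451 + \sqrt{- \frac{29693}{17}}\right) 1622259 = \left(-959451 + \frac{i \sqrt{504781}}{17}\right) 1622259 = -1556478019809 + 95427 i \sqrt{504781}$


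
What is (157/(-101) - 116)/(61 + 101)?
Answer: -11873/16362 ≈ -0.72565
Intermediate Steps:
(157/(-101) - 116)/(61 + 101) = (157*(-1/101) - 116)/162 = (-157/101 - 116)*(1/162) = -11873/101*1/162 = -11873/16362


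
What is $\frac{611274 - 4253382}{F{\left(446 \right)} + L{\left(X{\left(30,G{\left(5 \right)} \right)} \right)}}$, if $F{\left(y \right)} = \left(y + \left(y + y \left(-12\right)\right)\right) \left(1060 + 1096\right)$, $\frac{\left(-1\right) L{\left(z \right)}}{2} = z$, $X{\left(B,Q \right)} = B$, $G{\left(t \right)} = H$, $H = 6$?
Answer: $\frac{910527}{2403955} \approx 0.37876$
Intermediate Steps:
$G{\left(t \right)} = 6$
$L{\left(z \right)} = - 2 z$
$F{\left(y \right)} = - 21560 y$ ($F{\left(y \right)} = \left(y + \left(y - 12 y\right)\right) 2156 = \left(y - 11 y\right) 2156 = - 10 y 2156 = - 21560 y$)
$\frac{611274 - 4253382}{F{\left(446 \right)} + L{\left(X{\left(30,G{\left(5 \right)} \right)} \right)}} = \frac{611274 - 4253382}{\left(-21560\right) 446 - 60} = - \frac{3642108}{-9615760 - 60} = - \frac{3642108}{-9615820} = \left(-3642108\right) \left(- \frac{1}{9615820}\right) = \frac{910527}{2403955}$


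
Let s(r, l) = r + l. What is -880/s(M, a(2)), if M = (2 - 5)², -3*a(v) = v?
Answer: -528/5 ≈ -105.60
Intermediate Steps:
a(v) = -v/3
M = 9 (M = (-3)² = 9)
s(r, l) = l + r
-880/s(M, a(2)) = -880/(-⅓*2 + 9) = -880/(-⅔ + 9) = -880/25/3 = -880*3/25 = -528/5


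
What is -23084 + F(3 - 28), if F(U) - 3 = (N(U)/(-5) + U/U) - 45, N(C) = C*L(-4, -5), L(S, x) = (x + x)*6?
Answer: -23425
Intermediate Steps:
L(S, x) = 12*x (L(S, x) = (2*x)*6 = 12*x)
N(C) = -60*C (N(C) = C*(12*(-5)) = C*(-60) = -60*C)
F(U) = -41 + 12*U (F(U) = 3 + ((-60*U/(-5) + U/U) - 45) = 3 + ((-60*U*(-1/5) + 1) - 45) = 3 + ((12*U + 1) - 45) = 3 + ((1 + 12*U) - 45) = 3 + (-44 + 12*U) = -41 + 12*U)
-23084 + F(3 - 28) = -23084 + (-41 + 12*(3 - 28)) = -23084 + (-41 + 12*(-25)) = -23084 + (-41 - 300) = -23084 - 341 = -23425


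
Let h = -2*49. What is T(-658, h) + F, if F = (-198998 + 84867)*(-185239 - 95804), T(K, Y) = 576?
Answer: 32075719209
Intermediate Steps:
h = -98
F = 32075718633 (F = -114131*(-281043) = 32075718633)
T(-658, h) + F = 576 + 32075718633 = 32075719209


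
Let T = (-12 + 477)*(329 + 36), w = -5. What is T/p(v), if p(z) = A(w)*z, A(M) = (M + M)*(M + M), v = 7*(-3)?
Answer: -2263/28 ≈ -80.821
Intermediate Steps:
T = 169725 (T = 465*365 = 169725)
v = -21
A(M) = 4*M² (A(M) = (2*M)*(2*M) = 4*M²)
p(z) = 100*z (p(z) = (4*(-5)²)*z = (4*25)*z = 100*z)
T/p(v) = 169725/((100*(-21))) = 169725/(-2100) = 169725*(-1/2100) = -2263/28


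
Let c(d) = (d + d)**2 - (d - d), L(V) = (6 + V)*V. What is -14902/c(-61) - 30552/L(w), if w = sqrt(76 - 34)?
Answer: -37902115/7442 + 5092*sqrt(42)/7 ≈ -378.73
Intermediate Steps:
w = sqrt(42) ≈ 6.4807
L(V) = V*(6 + V)
c(d) = 4*d**2 (c(d) = (2*d)**2 - 1*0 = 4*d**2 + 0 = 4*d**2)
-14902/c(-61) - 30552/L(w) = -14902/(4*(-61)**2) - 30552*sqrt(42)/(42*(6 + sqrt(42))) = -14902/(4*3721) - 5092*sqrt(42)/(7*(6 + sqrt(42))) = -14902/14884 - 5092*sqrt(42)/(7*(6 + sqrt(42))) = -14902*1/14884 - 5092*sqrt(42)/(7*(6 + sqrt(42))) = -7451/7442 - 5092*sqrt(42)/(7*(6 + sqrt(42)))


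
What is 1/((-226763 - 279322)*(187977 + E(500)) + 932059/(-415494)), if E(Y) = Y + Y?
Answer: -415494/39737191776579289 ≈ -1.0456e-11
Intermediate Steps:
E(Y) = 2*Y
1/((-226763 - 279322)*(187977 + E(500)) + 932059/(-415494)) = 1/((-226763 - 279322)*(187977 + 2*500) + 932059/(-415494)) = 1/(-506085*(187977 + 1000) + 932059*(-1/415494)) = 1/(-506085*188977 - 932059/415494) = 1/(-95638425045 - 932059/415494) = 1/(-39737191776579289/415494) = -415494/39737191776579289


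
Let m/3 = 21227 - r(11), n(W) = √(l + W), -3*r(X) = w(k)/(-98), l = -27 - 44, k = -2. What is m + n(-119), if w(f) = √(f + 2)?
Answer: 63681 + I*√190 ≈ 63681.0 + 13.784*I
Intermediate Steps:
w(f) = √(2 + f)
l = -71
r(X) = 0 (r(X) = -√(2 - 2)/(3*(-98)) = -√0*(-1)/(3*98) = -0*(-1)/98 = -⅓*0 = 0)
n(W) = √(-71 + W)
m = 63681 (m = 3*(21227 - 1*0) = 3*(21227 + 0) = 3*21227 = 63681)
m + n(-119) = 63681 + √(-71 - 119) = 63681 + √(-190) = 63681 + I*√190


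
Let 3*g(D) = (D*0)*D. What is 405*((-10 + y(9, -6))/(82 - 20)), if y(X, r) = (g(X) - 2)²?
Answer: -1215/31 ≈ -39.194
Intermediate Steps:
g(D) = 0 (g(D) = ((D*0)*D)/3 = (0*D)/3 = (⅓)*0 = 0)
y(X, r) = 4 (y(X, r) = (0 - 2)² = (-2)² = 4)
405*((-10 + y(9, -6))/(82 - 20)) = 405*((-10 + 4)/(82 - 20)) = 405*(-6/62) = 405*(-6*1/62) = 405*(-3/31) = -1215/31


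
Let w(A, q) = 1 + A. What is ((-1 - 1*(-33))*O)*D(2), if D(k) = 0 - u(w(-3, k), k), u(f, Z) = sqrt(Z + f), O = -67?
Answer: 0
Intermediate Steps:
D(k) = -sqrt(-2 + k) (D(k) = 0 - sqrt(k + (1 - 3)) = 0 - sqrt(k - 2) = 0 - sqrt(-2 + k) = -sqrt(-2 + k))
((-1 - 1*(-33))*O)*D(2) = ((-1 - 1*(-33))*(-67))*(-sqrt(-2 + 2)) = ((-1 + 33)*(-67))*(-sqrt(0)) = (32*(-67))*(-1*0) = -2144*0 = 0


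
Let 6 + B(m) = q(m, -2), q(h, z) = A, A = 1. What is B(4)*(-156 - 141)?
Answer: 1485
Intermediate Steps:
q(h, z) = 1
B(m) = -5 (B(m) = -6 + 1 = -5)
B(4)*(-156 - 141) = -5*(-156 - 141) = -5*(-297) = 1485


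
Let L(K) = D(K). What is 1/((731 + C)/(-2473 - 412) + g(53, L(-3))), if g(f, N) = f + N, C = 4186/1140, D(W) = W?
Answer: 1644450/81803737 ≈ 0.020102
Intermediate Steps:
L(K) = K
C = 2093/570 (C = 4186*(1/1140) = 2093/570 ≈ 3.6719)
g(f, N) = N + f
1/((731 + C)/(-2473 - 412) + g(53, L(-3))) = 1/((731 + 2093/570)/(-2473 - 412) + (-3 + 53)) = 1/((418763/570)/(-2885) + 50) = 1/((418763/570)*(-1/2885) + 50) = 1/(-418763/1644450 + 50) = 1/(81803737/1644450) = 1644450/81803737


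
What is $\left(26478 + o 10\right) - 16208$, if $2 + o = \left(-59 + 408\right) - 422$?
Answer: $9520$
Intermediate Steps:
$o = -75$ ($o = -2 + \left(\left(-59 + 408\right) - 422\right) = -2 + \left(349 - 422\right) = -2 - 73 = -75$)
$\left(26478 + o 10\right) - 16208 = \left(26478 - 750\right) - 16208 = 25728 - 16208 = 9520$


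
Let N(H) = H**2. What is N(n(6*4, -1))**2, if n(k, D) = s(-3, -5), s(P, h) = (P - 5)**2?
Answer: 16777216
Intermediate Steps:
s(P, h) = (-5 + P)**2
n(k, D) = 64 (n(k, D) = (-5 - 3)**2 = (-8)**2 = 64)
N(n(6*4, -1))**2 = (64**2)**2 = 4096**2 = 16777216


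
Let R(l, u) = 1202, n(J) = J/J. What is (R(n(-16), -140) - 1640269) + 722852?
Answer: -916215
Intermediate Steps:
n(J) = 1
(R(n(-16), -140) - 1640269) + 722852 = (1202 - 1640269) + 722852 = -1639067 + 722852 = -916215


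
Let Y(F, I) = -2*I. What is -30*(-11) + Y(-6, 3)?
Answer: 324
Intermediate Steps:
-30*(-11) + Y(-6, 3) = -30*(-11) - 2*3 = 330 - 6 = 324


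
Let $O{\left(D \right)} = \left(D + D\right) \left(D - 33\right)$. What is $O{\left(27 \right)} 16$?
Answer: $-5184$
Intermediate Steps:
$O{\left(D \right)} = 2 D \left(-33 + D\right)$
$O{\left(27 \right)} 16 = 2 \cdot 27 \left(-33 + 27\right) 16 = 2 \cdot 27 \left(-6\right) 16 = \left(-324\right) 16 = -5184$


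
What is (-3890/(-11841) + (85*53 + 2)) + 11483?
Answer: 189341480/11841 ≈ 15990.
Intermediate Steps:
(-3890/(-11841) + (85*53 + 2)) + 11483 = (-3890*(-1/11841) + (4505 + 2)) + 11483 = (3890/11841 + 4507) + 11483 = 53371277/11841 + 11483 = 189341480/11841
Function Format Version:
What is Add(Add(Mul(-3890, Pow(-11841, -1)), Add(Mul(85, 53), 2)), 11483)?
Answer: Rational(189341480, 11841) ≈ 15990.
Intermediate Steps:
Add(Add(Mul(-3890, Pow(-11841, -1)), Add(Mul(85, 53), 2)), 11483) = Add(Add(Mul(-3890, Rational(-1, 11841)), Add(4505, 2)), 11483) = Add(Add(Rational(3890, 11841), 4507), 11483) = Add(Rational(53371277, 11841), 11483) = Rational(189341480, 11841)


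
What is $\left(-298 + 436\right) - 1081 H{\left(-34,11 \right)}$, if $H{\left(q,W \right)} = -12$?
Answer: $13110$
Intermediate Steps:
$\left(-298 + 436\right) - 1081 H{\left(-34,11 \right)} = \left(-298 + 436\right) - -12972 = 138 + 12972 = 13110$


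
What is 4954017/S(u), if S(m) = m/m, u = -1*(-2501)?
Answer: 4954017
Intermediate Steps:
u = 2501
S(m) = 1
4954017/S(u) = 4954017/1 = 4954017*1 = 4954017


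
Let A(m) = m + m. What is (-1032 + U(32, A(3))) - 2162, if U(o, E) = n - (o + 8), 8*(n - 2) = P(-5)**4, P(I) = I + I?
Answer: -1982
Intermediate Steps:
P(I) = 2*I
n = 1252 (n = 2 + (2*(-5))**4/8 = 2 + (1/8)*(-10)**4 = 2 + (1/8)*10000 = 2 + 1250 = 1252)
A(m) = 2*m
U(o, E) = 1244 - o (U(o, E) = 1252 - (o + 8) = 1252 - (8 + o) = 1252 + (-8 - o) = 1244 - o)
(-1032 + U(32, A(3))) - 2162 = (-1032 + (1244 - 1*32)) - 2162 = (-1032 + (1244 - 32)) - 2162 = (-1032 + 1212) - 2162 = 180 - 2162 = -1982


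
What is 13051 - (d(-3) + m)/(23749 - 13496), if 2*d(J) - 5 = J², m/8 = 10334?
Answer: 133729224/10253 ≈ 13043.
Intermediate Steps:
m = 82672 (m = 8*10334 = 82672)
d(J) = 5/2 + J²/2
13051 - (d(-3) + m)/(23749 - 13496) = 13051 - ((5/2 + (½)*(-3)²) + 82672)/(23749 - 13496) = 13051 - ((5/2 + (½)*9) + 82672)/10253 = 13051 - ((5/2 + 9/2) + 82672)/10253 = 13051 - (7 + 82672)/10253 = 13051 - 82679/10253 = 133729224/10253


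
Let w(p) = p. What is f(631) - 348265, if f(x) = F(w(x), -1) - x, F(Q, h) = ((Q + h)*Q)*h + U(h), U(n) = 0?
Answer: -746426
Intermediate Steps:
F(Q, h) = Q*h*(Q + h) (F(Q, h) = ((Q + h)*Q)*h + 0 = (Q*(Q + h))*h + 0 = Q*h*(Q + h) + 0 = Q*h*(Q + h))
f(x) = -x - x*(-1 + x) (f(x) = x*(-1)*(x - 1) - x = x*(-1)*(-1 + x) - x = -x*(-1 + x) - x = -x - x*(-1 + x))
f(631) - 348265 = -1*631**2 - 348265 = -1*398161 - 348265 = -398161 - 348265 = -746426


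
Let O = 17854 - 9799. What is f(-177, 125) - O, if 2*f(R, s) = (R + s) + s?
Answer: -16037/2 ≈ -8018.5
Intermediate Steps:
f(R, s) = s + R/2 (f(R, s) = ((R + s) + s)/2 = (R + 2*s)/2 = s + R/2)
O = 8055
f(-177, 125) - O = (125 + (1/2)*(-177)) - 1*8055 = (125 - 177/2) - 8055 = 73/2 - 8055 = -16037/2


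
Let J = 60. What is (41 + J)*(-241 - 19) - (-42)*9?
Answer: -25882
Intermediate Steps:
(41 + J)*(-241 - 19) - (-42)*9 = (41 + 60)*(-241 - 19) - (-42)*9 = 101*(-260) - 1*(-378) = -26260 + 378 = -25882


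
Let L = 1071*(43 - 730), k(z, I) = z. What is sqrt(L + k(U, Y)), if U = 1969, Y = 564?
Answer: 4*I*sqrt(45863) ≈ 856.63*I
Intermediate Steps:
L = -735777 (L = 1071*(-687) = -735777)
sqrt(L + k(U, Y)) = sqrt(-735777 + 1969) = sqrt(-733808) = 4*I*sqrt(45863)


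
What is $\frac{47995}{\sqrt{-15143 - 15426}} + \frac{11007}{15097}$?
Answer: $\frac{11007}{15097} - \frac{47995 i \sqrt{30569}}{30569} \approx 0.72908 - 274.51 i$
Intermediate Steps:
$\frac{47995}{\sqrt{-15143 - 15426}} + \frac{11007}{15097} = \frac{47995}{\sqrt{-30569}} + 11007 \cdot \frac{1}{15097} = \frac{47995}{i \sqrt{30569}} + \frac{11007}{15097} = 47995 \left(- \frac{i \sqrt{30569}}{30569}\right) + \frac{11007}{15097} = - \frac{47995 i \sqrt{30569}}{30569} + \frac{11007}{15097} = \frac{11007}{15097} - \frac{47995 i \sqrt{30569}}{30569}$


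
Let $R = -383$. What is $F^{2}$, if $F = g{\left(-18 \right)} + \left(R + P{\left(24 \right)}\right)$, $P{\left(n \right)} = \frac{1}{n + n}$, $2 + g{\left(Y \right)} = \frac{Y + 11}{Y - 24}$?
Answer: $\frac{37908649}{256} \approx 1.4808 \cdot 10^{5}$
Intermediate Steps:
$g{\left(Y \right)} = -2 + \frac{11 + Y}{-24 + Y}$ ($g{\left(Y \right)} = -2 + \frac{Y + 11}{Y - 24} = -2 + \frac{11 + Y}{-24 + Y}$)
$P{\left(n \right)} = \frac{1}{2 n}$
$F = - \frac{6157}{16}$ ($F = \frac{59 - -18}{-24 - 18} - \left(383 - \frac{1}{2 \cdot 24}\right) = \frac{59 + 18}{-42} + \left(-383 + \frac{1}{2} \cdot \frac{1}{24}\right) = \left(- \frac{1}{42}\right) 77 + \left(-383 + \frac{1}{48}\right) = - \frac{11}{6} - \frac{18383}{48} = - \frac{6157}{16} \approx -384.81$)
$F^{2} = \left(- \frac{6157}{16}\right)^{2} = \frac{37908649}{256}$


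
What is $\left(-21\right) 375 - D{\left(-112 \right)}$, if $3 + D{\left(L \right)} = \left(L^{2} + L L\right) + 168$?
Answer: $-33128$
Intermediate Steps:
$D{\left(L \right)} = 165 + 2 L^{2}$ ($D{\left(L \right)} = -3 + \left(\left(L^{2} + L L\right) + 168\right) = -3 + \left(\left(L^{2} + L^{2}\right) + 168\right) = -3 + \left(2 L^{2} + 168\right) = -3 + \left(168 + 2 L^{2}\right) = 165 + 2 L^{2}$)
$\left(-21\right) 375 - D{\left(-112 \right)} = \left(-21\right) 375 - \left(165 + 2 \left(-112\right)^{2}\right) = -7875 - \left(165 + 2 \cdot 12544\right) = -7875 - \left(165 + 25088\right) = -7875 - 25253 = -33128$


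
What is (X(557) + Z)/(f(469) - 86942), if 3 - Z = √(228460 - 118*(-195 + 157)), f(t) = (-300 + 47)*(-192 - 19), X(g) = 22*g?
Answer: -12257/33559 + 4*√14559/33559 ≈ -0.35086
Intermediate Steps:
f(t) = 53383 (f(t) = -253*(-211) = 53383)
Z = 3 - 4*√14559 (Z = 3 - √(228460 - 118*(-195 + 157)) = 3 - √(228460 - 118*(-38)) = 3 - √(228460 + 4484) = 3 - √232944 = 3 - 4*√14559 ≈ -479.64)
(X(557) + Z)/(f(469) - 86942) = (22*557 + (3 - 4*√14559))/(53383 - 86942) = (12254 + (3 - 4*√14559))/(-33559) = (12257 - 4*√14559)*(-1/33559) = -12257/33559 + 4*√14559/33559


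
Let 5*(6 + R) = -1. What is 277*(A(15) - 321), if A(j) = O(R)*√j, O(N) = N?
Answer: -88917 - 8587*√15/5 ≈ -95569.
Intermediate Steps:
R = -31/5 (R = -6 + (⅕)*(-1) = -6 - ⅕ = -31/5 ≈ -6.2000)
A(j) = -31*√j/5
277*(A(15) - 321) = 277*(-31*√15/5 - 321) = 277*(-321 - 31*√15/5) = -88917 - 8587*√15/5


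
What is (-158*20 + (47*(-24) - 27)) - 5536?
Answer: -9851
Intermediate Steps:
(-158*20 + (47*(-24) - 27)) - 5536 = (-3160 + (-1128 - 27)) - 5536 = (-3160 - 1155) - 5536 = -4315 - 5536 = -9851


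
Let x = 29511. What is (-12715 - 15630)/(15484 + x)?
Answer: -5669/8999 ≈ -0.62996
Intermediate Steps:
(-12715 - 15630)/(15484 + x) = (-12715 - 15630)/(15484 + 29511) = -28345/44995 = -28345*1/44995 = -5669/8999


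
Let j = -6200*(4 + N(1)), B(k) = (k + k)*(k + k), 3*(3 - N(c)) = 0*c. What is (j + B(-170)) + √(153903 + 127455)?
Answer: 72200 + 21*√638 ≈ 72730.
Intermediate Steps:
N(c) = 3 (N(c) = 3 - 0*c = 3 - ⅓*0 = 3 + 0 = 3)
B(k) = 4*k² (B(k) = (2*k)*(2*k) = 4*k²)
j = -43400 (j = -6200*(4 + 3) = -6200*7 = -620*70 = -43400)
(j + B(-170)) + √(153903 + 127455) = (-43400 + 4*(-170)²) + √(153903 + 127455) = (-43400 + 4*28900) + √281358 = (-43400 + 115600) + 21*√638 = 72200 + 21*√638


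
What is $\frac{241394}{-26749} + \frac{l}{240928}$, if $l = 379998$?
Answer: $- \frac{23997003565}{3222291536} \approx -7.4472$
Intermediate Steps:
$\frac{241394}{-26749} + \frac{l}{240928} = \frac{241394}{-26749} + \frac{379998}{240928} = 241394 \left(- \frac{1}{26749}\right) + 379998 \cdot \frac{1}{240928} = - \frac{241394}{26749} + \frac{189999}{120464} = - \frac{23997003565}{3222291536}$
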